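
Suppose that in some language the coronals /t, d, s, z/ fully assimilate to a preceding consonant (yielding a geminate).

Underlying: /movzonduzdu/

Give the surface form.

/z/ after /v/ → [v] (total assimilation)
/d/ after /n/ → [n] (total assimilation)
/d/ after /z/ → [z] (total assimilation)

[movvonnuzzu]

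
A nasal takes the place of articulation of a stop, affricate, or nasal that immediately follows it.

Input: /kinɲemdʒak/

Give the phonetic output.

[kiɲɲeɲdʒak]

/n/ before /ɲ/ (palatal) → [ɲ]
/m/ before /dʒ/ (palatal) → [ɲ]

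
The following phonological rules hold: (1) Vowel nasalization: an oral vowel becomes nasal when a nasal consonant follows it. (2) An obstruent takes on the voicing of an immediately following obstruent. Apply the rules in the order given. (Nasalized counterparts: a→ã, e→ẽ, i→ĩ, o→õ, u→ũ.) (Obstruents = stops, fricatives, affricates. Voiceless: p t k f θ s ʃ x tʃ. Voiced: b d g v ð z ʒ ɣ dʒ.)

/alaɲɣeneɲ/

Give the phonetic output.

[alãɲɣẽnẽɲ]

Rule 1: /a/ before nasal /ɲ/ → [ã]
Rule 1: /e/ before nasal /n/ → [ẽ]
Rule 1: /e/ before nasal /ɲ/ → [ẽ]
After rule 1: alãɲɣẽnẽɲ
Rule 2: no segment meets the rule's conditions; no change.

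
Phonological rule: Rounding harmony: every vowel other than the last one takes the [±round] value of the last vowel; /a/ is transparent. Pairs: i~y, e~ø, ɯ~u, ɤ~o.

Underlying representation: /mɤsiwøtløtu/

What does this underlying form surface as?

[mosywøtløtu]

/ɤ/ harmonizes with /u/ ([+round]) → [o]
/i/ harmonizes with /u/ ([+round]) → [y]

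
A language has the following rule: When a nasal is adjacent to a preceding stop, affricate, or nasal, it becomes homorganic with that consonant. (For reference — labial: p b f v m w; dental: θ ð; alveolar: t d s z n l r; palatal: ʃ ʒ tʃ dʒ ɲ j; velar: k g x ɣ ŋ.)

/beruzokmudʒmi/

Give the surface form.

[beruzokŋudʒɲi]

/m/ after /k/ (velar) → [ŋ]
/m/ after /dʒ/ (palatal) → [ɲ]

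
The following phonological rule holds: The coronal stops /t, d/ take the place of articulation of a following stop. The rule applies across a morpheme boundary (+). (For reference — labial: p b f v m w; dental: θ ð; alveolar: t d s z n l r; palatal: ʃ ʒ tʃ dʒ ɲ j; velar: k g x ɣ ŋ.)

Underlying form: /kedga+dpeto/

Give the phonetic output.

/d/ before /g/ (velar) → [g]
/d/ before /p/ (labial) → [b]

[kegga+bpeto]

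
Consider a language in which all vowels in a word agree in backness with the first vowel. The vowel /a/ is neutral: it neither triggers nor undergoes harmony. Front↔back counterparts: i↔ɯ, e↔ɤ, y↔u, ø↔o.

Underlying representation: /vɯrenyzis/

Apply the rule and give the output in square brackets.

/e/ harmonizes with /ɯ/ ([+back]) → [ɤ]
/y/ harmonizes with /ɯ/ ([+back]) → [u]
/i/ harmonizes with /ɯ/ ([+back]) → [ɯ]

[vɯrɤnuzɯs]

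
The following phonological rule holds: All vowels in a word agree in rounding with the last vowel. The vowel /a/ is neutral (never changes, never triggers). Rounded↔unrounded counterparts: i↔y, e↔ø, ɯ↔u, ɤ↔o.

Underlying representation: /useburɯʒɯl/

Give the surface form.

[ɯsebɯrɯʒɯl]

/u/ harmonizes with /ɯ/ ([-round]) → [ɯ]
/u/ harmonizes with /ɯ/ ([-round]) → [ɯ]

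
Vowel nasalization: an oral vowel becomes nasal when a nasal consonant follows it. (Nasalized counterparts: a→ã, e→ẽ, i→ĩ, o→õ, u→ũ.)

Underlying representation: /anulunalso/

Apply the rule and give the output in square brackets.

/a/ before nasal /n/ → [ã]
/u/ before nasal /n/ → [ũ]

[ãnulũnalso]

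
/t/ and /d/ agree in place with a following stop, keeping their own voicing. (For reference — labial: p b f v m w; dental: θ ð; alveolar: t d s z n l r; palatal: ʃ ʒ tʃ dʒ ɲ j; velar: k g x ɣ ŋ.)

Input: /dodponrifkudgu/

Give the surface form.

/d/ before /p/ (labial) → [b]
/d/ before /g/ (velar) → [g]

[dobponrifkuggu]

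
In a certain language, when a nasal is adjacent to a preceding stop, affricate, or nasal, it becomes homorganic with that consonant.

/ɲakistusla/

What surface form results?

[ɲakistusla]

no segment meets the rule's conditions; no change.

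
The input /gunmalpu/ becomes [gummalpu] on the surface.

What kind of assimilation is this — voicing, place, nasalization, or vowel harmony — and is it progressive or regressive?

place assimilation, regressive

/n/→[m].
Each target copies a feature from the following segment, so the direction is regressive.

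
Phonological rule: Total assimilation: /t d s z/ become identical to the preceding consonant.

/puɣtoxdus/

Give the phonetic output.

[puɣɣoxxus]

/t/ after /ɣ/ → [ɣ] (total assimilation)
/d/ after /x/ → [x] (total assimilation)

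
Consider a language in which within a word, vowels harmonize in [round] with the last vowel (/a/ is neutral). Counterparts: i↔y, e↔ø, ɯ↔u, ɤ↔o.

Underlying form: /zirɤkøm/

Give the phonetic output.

/i/ harmonizes with /ø/ ([+round]) → [y]
/ɤ/ harmonizes with /ø/ ([+round]) → [o]

[zyrokøm]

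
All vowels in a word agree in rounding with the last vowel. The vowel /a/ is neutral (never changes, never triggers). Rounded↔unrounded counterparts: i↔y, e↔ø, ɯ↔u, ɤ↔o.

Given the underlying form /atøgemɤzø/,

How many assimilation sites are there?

/e/ harmonizes with /ø/ ([+round]) → [ø]
/ɤ/ harmonizes with /ø/ ([+round]) → [o]
2 segments change.

2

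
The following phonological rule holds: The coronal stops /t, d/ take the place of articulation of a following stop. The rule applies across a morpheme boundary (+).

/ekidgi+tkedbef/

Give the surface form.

/d/ before /g/ (velar) → [g]
/t/ before /k/ (velar) → [k]
/d/ before /b/ (labial) → [b]

[ekiggi+kkebbef]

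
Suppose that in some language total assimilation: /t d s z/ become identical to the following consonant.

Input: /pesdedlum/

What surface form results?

[peddellum]

/s/ before /d/ → [d] (total assimilation)
/d/ before /l/ → [l] (total assimilation)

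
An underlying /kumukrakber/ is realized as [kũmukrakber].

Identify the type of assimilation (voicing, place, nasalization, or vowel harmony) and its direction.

nasalization, regressive

/u/→[ũ].
Each target copies a feature from the following segment, so the direction is regressive.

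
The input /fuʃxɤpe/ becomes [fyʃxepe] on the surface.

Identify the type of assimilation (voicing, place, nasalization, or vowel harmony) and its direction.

/u/→[y] /ɤ/→[e].
Vowels agree with the last vowel, so the harmony is regressive.

vowel harmony, regressive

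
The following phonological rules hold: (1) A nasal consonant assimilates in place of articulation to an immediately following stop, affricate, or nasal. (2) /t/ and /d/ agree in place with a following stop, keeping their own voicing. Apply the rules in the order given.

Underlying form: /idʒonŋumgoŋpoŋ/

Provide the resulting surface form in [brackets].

Rule 1: /n/ before /ŋ/ (velar) → [ŋ]
Rule 1: /m/ before /g/ (velar) → [ŋ]
Rule 1: /ŋ/ before /p/ (labial) → [m]
After rule 1: idʒoŋŋuŋgompoŋ
Rule 2: no segment meets the rule's conditions; no change.

[idʒoŋŋuŋgompoŋ]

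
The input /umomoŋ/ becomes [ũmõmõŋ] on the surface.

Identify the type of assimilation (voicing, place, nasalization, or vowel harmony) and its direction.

/u/→[ũ] /o/→[õ] /o/→[õ].
Each target copies a feature from the following segment, so the direction is regressive.

nasalization, regressive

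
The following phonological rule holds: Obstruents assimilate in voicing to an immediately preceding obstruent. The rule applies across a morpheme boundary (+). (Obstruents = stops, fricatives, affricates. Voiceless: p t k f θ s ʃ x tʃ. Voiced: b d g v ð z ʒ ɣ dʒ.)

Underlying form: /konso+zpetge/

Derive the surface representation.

[konso+zbetke]

/p/ after /z/ (voiced) → [b]
/g/ after /t/ (voiceless) → [k]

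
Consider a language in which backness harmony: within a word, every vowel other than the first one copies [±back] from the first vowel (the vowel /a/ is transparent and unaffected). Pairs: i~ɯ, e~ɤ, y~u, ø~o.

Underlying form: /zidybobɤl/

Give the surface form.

/o/ harmonizes with /i/ ([-back]) → [ø]
/ɤ/ harmonizes with /i/ ([-back]) → [e]

[zidybøbel]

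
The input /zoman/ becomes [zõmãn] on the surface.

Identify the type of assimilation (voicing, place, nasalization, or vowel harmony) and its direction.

/o/→[õ] /a/→[ã].
Each target copies a feature from the following segment, so the direction is regressive.

nasalization, regressive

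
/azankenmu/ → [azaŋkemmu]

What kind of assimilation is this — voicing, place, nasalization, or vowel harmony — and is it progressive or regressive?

/n/→[ŋ] /n/→[m].
Each target copies a feature from the following segment, so the direction is regressive.

place assimilation, regressive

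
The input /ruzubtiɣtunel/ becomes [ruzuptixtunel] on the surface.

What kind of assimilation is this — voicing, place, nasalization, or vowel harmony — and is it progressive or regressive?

/b/→[p] /ɣ/→[x].
Each target copies a feature from the following segment, so the direction is regressive.

voicing assimilation, regressive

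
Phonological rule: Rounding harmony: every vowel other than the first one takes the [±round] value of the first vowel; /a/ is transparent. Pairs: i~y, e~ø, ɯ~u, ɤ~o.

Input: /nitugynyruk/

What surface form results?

/u/ harmonizes with /i/ ([-round]) → [ɯ]
/y/ harmonizes with /i/ ([-round]) → [i]
/y/ harmonizes with /i/ ([-round]) → [i]
/u/ harmonizes with /i/ ([-round]) → [ɯ]

[nitɯginirɯk]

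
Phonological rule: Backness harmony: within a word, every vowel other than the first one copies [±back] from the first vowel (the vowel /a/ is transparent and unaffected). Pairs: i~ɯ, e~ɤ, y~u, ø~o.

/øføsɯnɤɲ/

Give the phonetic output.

/ɯ/ harmonizes with /ø/ ([-back]) → [i]
/ɤ/ harmonizes with /ø/ ([-back]) → [e]

[øføsineɲ]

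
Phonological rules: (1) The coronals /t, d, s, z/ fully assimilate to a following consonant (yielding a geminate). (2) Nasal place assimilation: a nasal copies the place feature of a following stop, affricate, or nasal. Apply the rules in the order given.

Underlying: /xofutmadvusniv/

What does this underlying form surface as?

Rule 1: /t/ before /m/ → [m] (total assimilation)
Rule 1: /d/ before /v/ → [v] (total assimilation)
Rule 1: /s/ before /n/ → [n] (total assimilation)
After rule 1: xofummavvunniv
Rule 2: no segment meets the rule's conditions; no change.

[xofummavvunniv]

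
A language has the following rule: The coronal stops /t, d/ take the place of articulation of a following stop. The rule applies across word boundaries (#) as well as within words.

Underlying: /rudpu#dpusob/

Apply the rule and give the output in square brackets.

[rubpu#bpusob]

/d/ before /p/ (labial) → [b]
/d/ before /p/ (labial) → [b]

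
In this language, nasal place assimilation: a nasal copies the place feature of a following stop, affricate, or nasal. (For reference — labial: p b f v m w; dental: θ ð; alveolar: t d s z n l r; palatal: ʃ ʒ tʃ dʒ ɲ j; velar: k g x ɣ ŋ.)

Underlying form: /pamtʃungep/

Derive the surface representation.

[paɲtʃuŋgep]

/m/ before /tʃ/ (palatal) → [ɲ]
/n/ before /g/ (velar) → [ŋ]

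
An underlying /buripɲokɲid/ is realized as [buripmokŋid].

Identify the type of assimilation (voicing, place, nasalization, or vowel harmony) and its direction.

place assimilation, progressive

/ɲ/→[m] /ɲ/→[ŋ].
Each target copies a feature from the preceding segment, so the direction is progressive.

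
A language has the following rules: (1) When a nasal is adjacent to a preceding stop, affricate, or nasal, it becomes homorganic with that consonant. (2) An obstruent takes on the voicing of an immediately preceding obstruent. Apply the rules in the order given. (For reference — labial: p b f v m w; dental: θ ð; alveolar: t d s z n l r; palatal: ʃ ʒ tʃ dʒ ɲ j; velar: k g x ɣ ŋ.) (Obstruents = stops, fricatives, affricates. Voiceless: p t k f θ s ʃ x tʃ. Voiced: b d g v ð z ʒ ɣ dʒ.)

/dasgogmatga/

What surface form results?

[daskogŋatka]

Rule 1: /m/ after /g/ (velar) → [ŋ]
After rule 1: dasgogŋatga
Rule 2: /g/ after /s/ (voiceless) → [k]
Rule 2: /g/ after /t/ (voiceless) → [k]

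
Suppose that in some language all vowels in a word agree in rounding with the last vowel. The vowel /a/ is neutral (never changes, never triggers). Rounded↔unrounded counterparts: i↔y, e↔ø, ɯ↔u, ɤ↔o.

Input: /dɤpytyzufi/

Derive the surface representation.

/y/ harmonizes with /i/ ([-round]) → [i]
/y/ harmonizes with /i/ ([-round]) → [i]
/u/ harmonizes with /i/ ([-round]) → [ɯ]

[dɤpitizɯfi]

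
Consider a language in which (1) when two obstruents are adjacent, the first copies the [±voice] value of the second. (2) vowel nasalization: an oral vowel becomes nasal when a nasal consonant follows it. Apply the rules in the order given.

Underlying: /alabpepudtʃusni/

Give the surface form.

[alappeputtʃusni]

Rule 1: /b/ before /p/ (voiceless) → [p]
Rule 1: /d/ before /tʃ/ (voiceless) → [t]
After rule 1: alappeputtʃusni
Rule 2: no segment meets the rule's conditions; no change.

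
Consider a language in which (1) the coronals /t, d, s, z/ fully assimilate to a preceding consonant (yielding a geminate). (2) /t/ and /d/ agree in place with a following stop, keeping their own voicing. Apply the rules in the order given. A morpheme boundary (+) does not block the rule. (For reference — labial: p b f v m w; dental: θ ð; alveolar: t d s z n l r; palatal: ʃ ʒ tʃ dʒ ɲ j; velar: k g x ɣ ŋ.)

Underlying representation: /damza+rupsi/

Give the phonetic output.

Rule 1: /z/ after /m/ → [m] (total assimilation)
Rule 1: /s/ after /p/ → [p] (total assimilation)
After rule 1: damma+ruppi
Rule 2: no segment meets the rule's conditions; no change.

[damma+ruppi]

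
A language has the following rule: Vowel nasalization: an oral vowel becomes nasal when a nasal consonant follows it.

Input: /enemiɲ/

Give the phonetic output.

/e/ before nasal /n/ → [ẽ]
/e/ before nasal /m/ → [ẽ]
/i/ before nasal /ɲ/ → [ĩ]

[ẽnẽmĩɲ]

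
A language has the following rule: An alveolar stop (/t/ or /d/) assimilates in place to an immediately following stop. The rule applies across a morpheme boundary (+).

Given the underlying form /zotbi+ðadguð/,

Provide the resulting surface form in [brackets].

/t/ before /b/ (labial) → [p]
/d/ before /g/ (velar) → [g]

[zopbi+ðagguð]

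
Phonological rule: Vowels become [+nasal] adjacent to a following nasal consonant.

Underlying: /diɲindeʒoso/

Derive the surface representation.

[dĩɲĩndeʒoso]

/i/ before nasal /ɲ/ → [ĩ]
/i/ before nasal /n/ → [ĩ]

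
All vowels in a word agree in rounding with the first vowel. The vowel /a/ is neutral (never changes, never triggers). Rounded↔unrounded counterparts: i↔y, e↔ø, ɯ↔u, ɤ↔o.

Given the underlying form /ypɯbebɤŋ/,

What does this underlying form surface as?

/ɯ/ harmonizes with /y/ ([+round]) → [u]
/e/ harmonizes with /y/ ([+round]) → [ø]
/ɤ/ harmonizes with /y/ ([+round]) → [o]

[ypubøboŋ]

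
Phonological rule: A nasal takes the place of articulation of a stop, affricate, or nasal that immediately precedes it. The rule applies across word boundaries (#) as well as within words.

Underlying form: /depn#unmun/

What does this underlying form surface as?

[depm#unnun]

/n/ after /p/ (labial) → [m]
/m/ after /n/ (alveolar) → [n]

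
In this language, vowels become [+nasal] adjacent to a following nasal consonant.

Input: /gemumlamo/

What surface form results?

/e/ before nasal /m/ → [ẽ]
/u/ before nasal /m/ → [ũ]
/a/ before nasal /m/ → [ã]

[gẽmũmlãmo]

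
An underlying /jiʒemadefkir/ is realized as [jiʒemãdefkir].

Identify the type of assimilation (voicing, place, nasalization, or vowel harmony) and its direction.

nasalization, progressive

/a/→[ã].
Each target copies a feature from the preceding segment, so the direction is progressive.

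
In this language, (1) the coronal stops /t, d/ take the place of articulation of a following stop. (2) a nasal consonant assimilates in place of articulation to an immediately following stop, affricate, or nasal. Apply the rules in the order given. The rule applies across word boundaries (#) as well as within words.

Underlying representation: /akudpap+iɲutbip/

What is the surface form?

Rule 1: /d/ before /p/ (labial) → [b]
Rule 1: /t/ before /b/ (labial) → [p]
After rule 1: akubpap+iɲupbip
Rule 2: no segment meets the rule's conditions; no change.

[akubpap+iɲupbip]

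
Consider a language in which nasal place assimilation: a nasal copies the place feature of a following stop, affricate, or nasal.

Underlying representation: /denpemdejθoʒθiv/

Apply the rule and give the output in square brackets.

[dempendejθoʒθiv]

/n/ before /p/ (labial) → [m]
/m/ before /d/ (alveolar) → [n]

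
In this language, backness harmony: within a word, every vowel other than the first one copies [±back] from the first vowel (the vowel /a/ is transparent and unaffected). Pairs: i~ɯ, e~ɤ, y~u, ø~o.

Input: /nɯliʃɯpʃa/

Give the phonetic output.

[nɯlɯʃɯpʃa]

/i/ harmonizes with /ɯ/ ([+back]) → [ɯ]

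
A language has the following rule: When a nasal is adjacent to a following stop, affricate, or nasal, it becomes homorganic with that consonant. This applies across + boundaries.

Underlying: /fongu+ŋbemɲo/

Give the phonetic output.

/n/ before /g/ (velar) → [ŋ]
/ŋ/ before /b/ (labial) → [m]
/m/ before /ɲ/ (palatal) → [ɲ]

[foŋgu+mbeɲɲo]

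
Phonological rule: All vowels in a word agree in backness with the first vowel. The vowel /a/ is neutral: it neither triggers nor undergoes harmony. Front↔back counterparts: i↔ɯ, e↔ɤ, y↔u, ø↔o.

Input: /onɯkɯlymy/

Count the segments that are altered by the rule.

/y/ harmonizes with /o/ ([+back]) → [u]
/y/ harmonizes with /o/ ([+back]) → [u]
2 segments change.

2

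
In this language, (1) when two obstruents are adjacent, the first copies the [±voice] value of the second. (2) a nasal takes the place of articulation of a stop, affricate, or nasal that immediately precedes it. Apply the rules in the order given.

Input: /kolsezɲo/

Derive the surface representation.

[kolsezɲo]

Rule 1: no segment meets the rule's conditions; no change.
After rule 1: kolsezɲo
Rule 2: no segment meets the rule's conditions; no change.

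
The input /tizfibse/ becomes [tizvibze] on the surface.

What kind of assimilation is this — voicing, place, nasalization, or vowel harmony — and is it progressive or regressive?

voicing assimilation, progressive

/f/→[v] /s/→[z].
Each target copies a feature from the preceding segment, so the direction is progressive.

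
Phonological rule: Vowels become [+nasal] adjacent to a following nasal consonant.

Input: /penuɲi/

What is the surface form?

[pẽnũɲi]

/e/ before nasal /n/ → [ẽ]
/u/ before nasal /ɲ/ → [ũ]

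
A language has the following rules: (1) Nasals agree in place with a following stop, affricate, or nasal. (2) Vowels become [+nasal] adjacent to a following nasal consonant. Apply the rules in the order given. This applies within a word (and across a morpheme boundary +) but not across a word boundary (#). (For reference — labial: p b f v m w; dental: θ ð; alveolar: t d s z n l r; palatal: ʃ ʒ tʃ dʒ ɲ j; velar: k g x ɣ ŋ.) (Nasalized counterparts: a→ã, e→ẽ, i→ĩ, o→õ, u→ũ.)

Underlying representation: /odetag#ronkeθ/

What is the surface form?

Rule 1: /n/ before /k/ (velar) → [ŋ]
After rule 1: odetag#roŋkeθ
Rule 2: /o/ before nasal /ŋ/ → [õ]

[odetag#rõŋkeθ]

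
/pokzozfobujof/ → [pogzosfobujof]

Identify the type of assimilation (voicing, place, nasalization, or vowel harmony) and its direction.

/k/→[g] /z/→[s].
Each target copies a feature from the following segment, so the direction is regressive.

voicing assimilation, regressive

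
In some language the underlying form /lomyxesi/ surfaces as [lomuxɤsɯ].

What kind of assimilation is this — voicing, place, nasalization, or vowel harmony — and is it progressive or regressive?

vowel harmony, progressive

/y/→[u] /e/→[ɤ] /i/→[ɯ].
Vowels agree with the first vowel, so the harmony is progressive.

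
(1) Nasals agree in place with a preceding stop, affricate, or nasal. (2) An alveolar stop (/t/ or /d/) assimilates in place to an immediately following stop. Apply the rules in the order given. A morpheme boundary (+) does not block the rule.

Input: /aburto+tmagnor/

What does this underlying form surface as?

[aburto+tnagŋor]

Rule 1: /m/ after /t/ (alveolar) → [n]
Rule 1: /n/ after /g/ (velar) → [ŋ]
After rule 1: aburto+tnagŋor
Rule 2: no segment meets the rule's conditions; no change.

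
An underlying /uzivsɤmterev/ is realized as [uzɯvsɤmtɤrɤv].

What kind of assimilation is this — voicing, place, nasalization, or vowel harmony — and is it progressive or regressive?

/i/→[ɯ] /e/→[ɤ] /e/→[ɤ].
Vowels agree with the first vowel, so the harmony is progressive.

vowel harmony, progressive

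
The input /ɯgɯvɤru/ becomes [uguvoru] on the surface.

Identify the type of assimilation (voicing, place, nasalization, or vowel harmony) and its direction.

vowel harmony, regressive

/ɯ/→[u] /ɯ/→[u] /ɤ/→[o].
Vowels agree with the last vowel, so the harmony is regressive.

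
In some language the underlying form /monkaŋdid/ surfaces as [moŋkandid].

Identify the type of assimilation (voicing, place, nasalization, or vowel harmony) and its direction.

/n/→[ŋ] /ŋ/→[n].
Each target copies a feature from the following segment, so the direction is regressive.

place assimilation, regressive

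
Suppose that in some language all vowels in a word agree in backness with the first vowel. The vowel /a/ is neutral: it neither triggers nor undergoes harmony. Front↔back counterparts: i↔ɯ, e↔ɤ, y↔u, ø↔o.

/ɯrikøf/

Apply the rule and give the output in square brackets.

[ɯrɯkof]

/i/ harmonizes with /ɯ/ ([+back]) → [ɯ]
/ø/ harmonizes with /ɯ/ ([+back]) → [o]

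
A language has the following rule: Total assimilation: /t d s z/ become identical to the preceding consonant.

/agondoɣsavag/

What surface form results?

[agonnoɣɣavag]

/d/ after /n/ → [n] (total assimilation)
/s/ after /ɣ/ → [ɣ] (total assimilation)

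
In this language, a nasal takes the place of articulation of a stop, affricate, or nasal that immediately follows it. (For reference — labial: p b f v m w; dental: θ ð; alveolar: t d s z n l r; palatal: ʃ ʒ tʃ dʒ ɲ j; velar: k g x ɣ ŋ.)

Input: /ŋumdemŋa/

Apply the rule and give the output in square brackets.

[ŋundeŋŋa]

/m/ before /d/ (alveolar) → [n]
/m/ before /ŋ/ (velar) → [ŋ]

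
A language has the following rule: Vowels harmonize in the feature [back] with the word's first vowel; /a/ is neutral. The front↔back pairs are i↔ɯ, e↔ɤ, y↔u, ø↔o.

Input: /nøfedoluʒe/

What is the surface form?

[nøfedølyʒe]

/o/ harmonizes with /ø/ ([-back]) → [ø]
/u/ harmonizes with /ø/ ([-back]) → [y]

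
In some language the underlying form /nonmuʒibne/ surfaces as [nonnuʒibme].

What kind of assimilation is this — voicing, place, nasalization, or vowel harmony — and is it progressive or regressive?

place assimilation, progressive

/m/→[n] /n/→[m].
Each target copies a feature from the preceding segment, so the direction is progressive.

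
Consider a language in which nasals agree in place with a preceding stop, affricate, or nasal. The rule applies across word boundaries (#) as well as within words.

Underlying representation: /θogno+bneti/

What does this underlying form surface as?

[θogŋo+bmeti]

/n/ after /g/ (velar) → [ŋ]
/n/ after /b/ (labial) → [m]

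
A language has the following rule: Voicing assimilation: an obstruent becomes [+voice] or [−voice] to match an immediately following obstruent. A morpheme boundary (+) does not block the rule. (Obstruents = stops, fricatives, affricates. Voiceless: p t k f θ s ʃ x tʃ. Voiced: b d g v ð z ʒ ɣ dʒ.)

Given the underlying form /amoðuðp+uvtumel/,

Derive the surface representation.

/ð/ before /p/ (voiceless) → [θ]
/v/ before /t/ (voiceless) → [f]

[amoðuθp+uftumel]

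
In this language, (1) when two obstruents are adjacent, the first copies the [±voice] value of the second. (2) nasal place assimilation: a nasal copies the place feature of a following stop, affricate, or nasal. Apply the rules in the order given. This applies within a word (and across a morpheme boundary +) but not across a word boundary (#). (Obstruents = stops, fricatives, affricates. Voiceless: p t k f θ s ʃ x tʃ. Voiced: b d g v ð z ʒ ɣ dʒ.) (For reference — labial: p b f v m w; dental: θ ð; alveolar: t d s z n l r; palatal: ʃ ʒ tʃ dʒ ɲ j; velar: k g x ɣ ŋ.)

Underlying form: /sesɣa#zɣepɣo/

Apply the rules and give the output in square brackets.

Rule 1: /s/ before /ɣ/ (voiced) → [z]
Rule 1: /p/ before /ɣ/ (voiced) → [b]
After rule 1: sezɣa#zɣebɣo
Rule 2: no segment meets the rule's conditions; no change.

[sezɣa#zɣebɣo]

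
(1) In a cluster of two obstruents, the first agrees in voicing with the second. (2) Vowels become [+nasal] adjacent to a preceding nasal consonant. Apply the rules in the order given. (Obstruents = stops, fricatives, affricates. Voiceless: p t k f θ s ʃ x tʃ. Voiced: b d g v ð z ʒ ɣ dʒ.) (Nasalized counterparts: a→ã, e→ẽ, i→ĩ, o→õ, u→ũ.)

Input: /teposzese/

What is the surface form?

Rule 1: /s/ before /z/ (voiced) → [z]
After rule 1: tepozzese
Rule 2: no segment meets the rule's conditions; no change.

[tepozzese]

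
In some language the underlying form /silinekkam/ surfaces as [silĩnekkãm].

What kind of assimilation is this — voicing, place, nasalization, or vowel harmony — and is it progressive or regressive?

/i/→[ĩ] /a/→[ã].
Each target copies a feature from the following segment, so the direction is regressive.

nasalization, regressive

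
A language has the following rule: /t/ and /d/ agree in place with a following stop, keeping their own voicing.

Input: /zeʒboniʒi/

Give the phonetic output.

no segment meets the rule's conditions; no change.

[zeʒboniʒi]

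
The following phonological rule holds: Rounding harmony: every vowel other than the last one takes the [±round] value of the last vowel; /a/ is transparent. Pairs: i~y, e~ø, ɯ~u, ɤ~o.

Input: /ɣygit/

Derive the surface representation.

/y/ harmonizes with /i/ ([-round]) → [i]

[ɣigit]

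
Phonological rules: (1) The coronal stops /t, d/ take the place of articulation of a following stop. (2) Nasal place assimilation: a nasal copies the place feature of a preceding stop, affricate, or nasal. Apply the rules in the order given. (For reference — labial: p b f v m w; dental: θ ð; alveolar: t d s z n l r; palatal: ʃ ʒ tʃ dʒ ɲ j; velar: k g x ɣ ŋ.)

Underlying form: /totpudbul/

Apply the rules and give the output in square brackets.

[toppubbul]

Rule 1: /t/ before /p/ (labial) → [p]
Rule 1: /d/ before /b/ (labial) → [b]
After rule 1: toppubbul
Rule 2: no segment meets the rule's conditions; no change.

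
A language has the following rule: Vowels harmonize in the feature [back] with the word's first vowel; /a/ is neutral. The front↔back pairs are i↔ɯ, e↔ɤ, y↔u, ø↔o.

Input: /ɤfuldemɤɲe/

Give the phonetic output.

[ɤfuldɤmɤɲɤ]

/e/ harmonizes with /ɤ/ ([+back]) → [ɤ]
/e/ harmonizes with /ɤ/ ([+back]) → [ɤ]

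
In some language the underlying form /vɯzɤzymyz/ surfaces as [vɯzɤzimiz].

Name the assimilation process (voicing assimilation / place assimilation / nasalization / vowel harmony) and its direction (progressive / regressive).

/y/→[i] /y/→[i].
Vowels agree with the first vowel, so the harmony is progressive.

vowel harmony, progressive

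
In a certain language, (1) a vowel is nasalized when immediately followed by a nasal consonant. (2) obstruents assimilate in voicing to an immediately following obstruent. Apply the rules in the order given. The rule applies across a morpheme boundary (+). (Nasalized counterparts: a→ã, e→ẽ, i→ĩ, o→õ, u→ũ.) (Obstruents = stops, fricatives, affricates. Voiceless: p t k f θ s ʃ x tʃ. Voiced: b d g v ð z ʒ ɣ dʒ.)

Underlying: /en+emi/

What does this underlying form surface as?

[ẽn+ẽmi]

Rule 1: /e/ before nasal /n/ → [ẽ]
Rule 1: /e/ before nasal /m/ → [ẽ]
After rule 1: ẽn+ẽmi
Rule 2: no segment meets the rule's conditions; no change.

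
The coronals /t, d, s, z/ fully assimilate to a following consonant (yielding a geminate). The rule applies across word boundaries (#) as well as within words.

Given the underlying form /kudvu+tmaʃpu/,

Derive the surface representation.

[kuvvu+mmaʃpu]

/d/ before /v/ → [v] (total assimilation)
/t/ before /m/ → [m] (total assimilation)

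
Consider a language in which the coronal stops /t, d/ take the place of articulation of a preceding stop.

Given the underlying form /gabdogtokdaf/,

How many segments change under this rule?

/d/ after /b/ (labial) → [b]
/t/ after /g/ (velar) → [k]
/d/ after /k/ (velar) → [g]
3 segments change.

3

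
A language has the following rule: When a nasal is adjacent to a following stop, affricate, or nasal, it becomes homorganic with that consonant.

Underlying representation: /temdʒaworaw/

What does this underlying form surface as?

[teɲdʒaworaw]

/m/ before /dʒ/ (palatal) → [ɲ]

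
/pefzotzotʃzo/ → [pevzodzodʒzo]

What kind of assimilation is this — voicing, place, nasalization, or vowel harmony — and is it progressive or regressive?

/f/→[v] /t/→[d] /tʃ/→[dʒ].
Each target copies a feature from the following segment, so the direction is regressive.

voicing assimilation, regressive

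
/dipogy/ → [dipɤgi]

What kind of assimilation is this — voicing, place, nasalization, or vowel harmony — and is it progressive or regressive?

/o/→[ɤ] /y/→[i].
Vowels agree with the first vowel, so the harmony is progressive.

vowel harmony, progressive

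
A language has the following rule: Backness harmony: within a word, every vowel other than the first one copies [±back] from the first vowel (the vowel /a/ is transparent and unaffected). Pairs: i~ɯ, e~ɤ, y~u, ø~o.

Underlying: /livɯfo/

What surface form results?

/ɯ/ harmonizes with /i/ ([-back]) → [i]
/o/ harmonizes with /i/ ([-back]) → [ø]

[livifø]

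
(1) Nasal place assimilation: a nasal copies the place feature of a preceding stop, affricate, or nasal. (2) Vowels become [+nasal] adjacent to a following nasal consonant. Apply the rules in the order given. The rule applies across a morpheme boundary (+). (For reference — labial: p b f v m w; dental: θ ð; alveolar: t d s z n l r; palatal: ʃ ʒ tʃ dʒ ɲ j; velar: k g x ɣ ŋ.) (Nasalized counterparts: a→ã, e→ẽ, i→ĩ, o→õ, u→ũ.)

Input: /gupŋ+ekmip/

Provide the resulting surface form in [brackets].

[gupm+ekŋip]

Rule 1: /ŋ/ after /p/ (labial) → [m]
Rule 1: /m/ after /k/ (velar) → [ŋ]
After rule 1: gupm+ekŋip
Rule 2: no segment meets the rule's conditions; no change.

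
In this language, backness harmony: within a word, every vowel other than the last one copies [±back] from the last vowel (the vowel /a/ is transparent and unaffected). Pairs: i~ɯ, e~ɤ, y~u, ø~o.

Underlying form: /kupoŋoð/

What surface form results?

[kupoŋoð]

no segment meets the rule's conditions; no change.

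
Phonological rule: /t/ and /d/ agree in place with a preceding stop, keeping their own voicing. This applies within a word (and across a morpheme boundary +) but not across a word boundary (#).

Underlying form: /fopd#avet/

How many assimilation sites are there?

/d/ after /p/ (labial) → [b]
1 segment changes.

1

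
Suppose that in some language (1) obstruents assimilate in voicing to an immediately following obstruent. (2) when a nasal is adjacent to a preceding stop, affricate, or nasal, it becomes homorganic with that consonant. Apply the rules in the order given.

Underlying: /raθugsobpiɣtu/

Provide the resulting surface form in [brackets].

[raθuksoppixtu]

Rule 1: /g/ before /s/ (voiceless) → [k]
Rule 1: /b/ before /p/ (voiceless) → [p]
Rule 1: /ɣ/ before /t/ (voiceless) → [x]
After rule 1: raθuksoppixtu
Rule 2: no segment meets the rule's conditions; no change.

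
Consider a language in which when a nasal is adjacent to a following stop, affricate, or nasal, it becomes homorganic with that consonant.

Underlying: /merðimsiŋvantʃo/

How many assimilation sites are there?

/n/ before /tʃ/ (palatal) → [ɲ]
1 segment changes.

1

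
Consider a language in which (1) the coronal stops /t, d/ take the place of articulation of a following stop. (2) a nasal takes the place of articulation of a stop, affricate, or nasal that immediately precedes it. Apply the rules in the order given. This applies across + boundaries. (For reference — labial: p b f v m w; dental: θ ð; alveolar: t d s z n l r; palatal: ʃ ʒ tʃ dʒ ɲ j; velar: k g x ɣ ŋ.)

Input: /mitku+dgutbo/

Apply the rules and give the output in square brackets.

Rule 1: /t/ before /k/ (velar) → [k]
Rule 1: /d/ before /g/ (velar) → [g]
Rule 1: /t/ before /b/ (labial) → [p]
After rule 1: mikku+ggupbo
Rule 2: no segment meets the rule's conditions; no change.

[mikku+ggupbo]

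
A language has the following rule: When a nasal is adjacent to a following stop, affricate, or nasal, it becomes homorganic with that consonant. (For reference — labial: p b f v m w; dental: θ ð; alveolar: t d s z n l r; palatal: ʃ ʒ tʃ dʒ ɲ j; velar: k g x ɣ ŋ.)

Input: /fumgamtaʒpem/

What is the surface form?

/m/ before /g/ (velar) → [ŋ]
/m/ before /t/ (alveolar) → [n]

[fuŋgantaʒpem]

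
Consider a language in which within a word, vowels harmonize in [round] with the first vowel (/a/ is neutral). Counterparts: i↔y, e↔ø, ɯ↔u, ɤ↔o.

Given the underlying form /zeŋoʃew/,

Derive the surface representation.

/o/ harmonizes with /e/ ([-round]) → [ɤ]

[zeŋɤʃew]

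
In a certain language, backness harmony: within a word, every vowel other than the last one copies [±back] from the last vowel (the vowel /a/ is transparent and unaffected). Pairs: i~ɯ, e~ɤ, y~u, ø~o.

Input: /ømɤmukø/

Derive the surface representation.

/ɤ/ harmonizes with /ø/ ([-back]) → [e]
/u/ harmonizes with /ø/ ([-back]) → [y]

[ømemykø]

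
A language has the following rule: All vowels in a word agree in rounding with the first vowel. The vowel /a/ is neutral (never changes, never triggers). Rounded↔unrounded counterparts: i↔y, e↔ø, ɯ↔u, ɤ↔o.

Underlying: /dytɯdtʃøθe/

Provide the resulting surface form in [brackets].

[dytudtʃøθø]

/ɯ/ harmonizes with /y/ ([+round]) → [u]
/e/ harmonizes with /y/ ([+round]) → [ø]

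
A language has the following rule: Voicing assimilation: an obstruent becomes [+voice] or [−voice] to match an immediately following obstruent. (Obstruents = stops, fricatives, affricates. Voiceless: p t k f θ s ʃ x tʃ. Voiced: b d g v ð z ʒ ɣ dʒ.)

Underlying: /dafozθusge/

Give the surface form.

/z/ before /θ/ (voiceless) → [s]
/s/ before /g/ (voiced) → [z]

[dafosθuzge]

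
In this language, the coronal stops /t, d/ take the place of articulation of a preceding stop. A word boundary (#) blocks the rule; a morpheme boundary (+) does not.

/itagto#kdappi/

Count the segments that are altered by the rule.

2

/t/ after /g/ (velar) → [k]
/d/ after /k/ (velar) → [g]
2 segments change.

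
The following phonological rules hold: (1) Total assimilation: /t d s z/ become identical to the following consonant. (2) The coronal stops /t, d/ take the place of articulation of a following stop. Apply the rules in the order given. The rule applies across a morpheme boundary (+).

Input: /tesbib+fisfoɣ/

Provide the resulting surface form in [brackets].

[tebbib+fiffoɣ]

Rule 1: /s/ before /b/ → [b] (total assimilation)
Rule 1: /s/ before /f/ → [f] (total assimilation)
After rule 1: tebbib+fiffoɣ
Rule 2: no segment meets the rule's conditions; no change.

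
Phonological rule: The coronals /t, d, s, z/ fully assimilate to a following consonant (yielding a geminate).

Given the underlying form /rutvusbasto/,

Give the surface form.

/t/ before /v/ → [v] (total assimilation)
/s/ before /b/ → [b] (total assimilation)
/s/ before /t/ → [t] (total assimilation)

[ruvvubbatto]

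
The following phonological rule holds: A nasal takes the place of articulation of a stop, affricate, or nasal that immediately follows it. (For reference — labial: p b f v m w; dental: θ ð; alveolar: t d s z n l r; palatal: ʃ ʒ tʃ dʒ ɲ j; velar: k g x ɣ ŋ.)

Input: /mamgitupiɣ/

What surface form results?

[maŋgitupiɣ]

/m/ before /g/ (velar) → [ŋ]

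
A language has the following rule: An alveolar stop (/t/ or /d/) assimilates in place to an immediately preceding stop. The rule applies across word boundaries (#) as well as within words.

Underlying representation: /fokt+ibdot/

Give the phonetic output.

[fokk+ibbot]

/t/ after /k/ (velar) → [k]
/d/ after /b/ (labial) → [b]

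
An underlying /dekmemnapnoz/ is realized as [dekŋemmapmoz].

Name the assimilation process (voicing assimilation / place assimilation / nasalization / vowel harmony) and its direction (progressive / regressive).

place assimilation, progressive

/m/→[ŋ] /n/→[m] /n/→[m].
Each target copies a feature from the preceding segment, so the direction is progressive.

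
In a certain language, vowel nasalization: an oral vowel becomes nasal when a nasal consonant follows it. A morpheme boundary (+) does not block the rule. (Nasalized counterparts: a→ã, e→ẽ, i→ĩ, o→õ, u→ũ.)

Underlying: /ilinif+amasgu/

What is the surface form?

[ilĩnif+ãmasgu]

/i/ before nasal /n/ → [ĩ]
/a/ before nasal /m/ → [ã]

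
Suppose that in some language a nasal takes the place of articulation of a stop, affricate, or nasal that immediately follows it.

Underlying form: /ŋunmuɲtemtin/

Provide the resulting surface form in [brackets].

[ŋummuntentin]

/n/ before /m/ (labial) → [m]
/ɲ/ before /t/ (alveolar) → [n]
/m/ before /t/ (alveolar) → [n]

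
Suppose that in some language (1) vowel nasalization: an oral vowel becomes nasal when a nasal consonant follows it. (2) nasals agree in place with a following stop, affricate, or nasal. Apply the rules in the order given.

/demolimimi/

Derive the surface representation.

[dẽmolĩmĩmi]

Rule 1: /e/ before nasal /m/ → [ẽ]
Rule 1: /i/ before nasal /m/ → [ĩ]
Rule 1: /i/ before nasal /m/ → [ĩ]
After rule 1: dẽmolĩmĩmi
Rule 2: no segment meets the rule's conditions; no change.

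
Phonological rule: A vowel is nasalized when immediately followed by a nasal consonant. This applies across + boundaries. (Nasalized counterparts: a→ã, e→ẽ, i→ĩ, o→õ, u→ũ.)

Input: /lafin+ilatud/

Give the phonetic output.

/i/ before nasal /n/ → [ĩ]

[lafĩn+ilatud]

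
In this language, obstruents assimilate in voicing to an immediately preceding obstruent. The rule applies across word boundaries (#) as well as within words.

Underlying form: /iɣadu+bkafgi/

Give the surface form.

/k/ after /b/ (voiced) → [g]
/g/ after /f/ (voiceless) → [k]

[iɣadu+bgafki]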